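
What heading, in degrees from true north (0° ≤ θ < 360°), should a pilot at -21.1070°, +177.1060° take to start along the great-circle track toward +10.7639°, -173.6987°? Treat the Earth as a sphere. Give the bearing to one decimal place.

Δλ = -173.6987 − 177.1060 = -350.8047°; wrapped into (−180°, 180°]: 9.1953°.
θ = atan2( sin Δλ · cos φ₂ , cos φ₁ · sin φ₂ − sin φ₁ · cos φ₂ · cos Δλ )
  = atan2(0.15699, 0.52346) = 16.694° → normalised to [0°, 360°): 16.694°.

16.7°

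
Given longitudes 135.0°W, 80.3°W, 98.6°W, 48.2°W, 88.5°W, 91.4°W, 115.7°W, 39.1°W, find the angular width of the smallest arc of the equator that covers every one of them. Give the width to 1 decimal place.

Sort the longitudes: -135.0°, -115.7°, -98.6°, -91.4°, -88.5°, -80.3°, -48.2°, -39.1°.
Eastward gaps between consecutive values (wrapping around): 19.3°, 17.1°, 7.2°, 2.9°, 8.2°, 32.1°, 9.1°, 264.1°.
Largest gap = 264.1° ⇒ minimal covering band is its complement: 360° − 264.1° = 95.9°.
Band runs from -135.0° eastward to -39.1°.

95.9°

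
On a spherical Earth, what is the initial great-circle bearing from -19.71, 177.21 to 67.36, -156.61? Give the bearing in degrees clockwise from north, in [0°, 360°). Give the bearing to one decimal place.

9.8°

Δλ = -156.61 − 177.21 = -333.82°; wrapped into (−180°, 180°]: 26.18°.
θ = atan2( sin Δλ · cos φ₂ , cos φ₁ · sin φ₂ − sin φ₁ · cos φ₂ · cos Δλ )
  = atan2(0.16983, 0.98537) = 9.779° → normalised to [0°, 360°): 9.779°.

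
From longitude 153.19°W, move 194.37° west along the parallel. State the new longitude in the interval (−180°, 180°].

Start at -153.19°; shift −194.37° → -347.56°.
-347.56° lies outside (−180°, 180°]; add 360° → +12.44°.

12.44°E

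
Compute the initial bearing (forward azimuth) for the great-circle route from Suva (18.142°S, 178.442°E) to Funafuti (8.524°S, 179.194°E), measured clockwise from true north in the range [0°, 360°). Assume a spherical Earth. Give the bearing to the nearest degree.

Δλ = 179.194 − 178.442 = 0.752°.
θ = atan2( sin Δλ · cos φ₂ , cos φ₁ · sin φ₂ − sin φ₁ · cos φ₂ · cos Δλ )
  = atan2(0.01298, 0.16705) = 4.443° → normalised to [0°, 360°): 4.443°.

4°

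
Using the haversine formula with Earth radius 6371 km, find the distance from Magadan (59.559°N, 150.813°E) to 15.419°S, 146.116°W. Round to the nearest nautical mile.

Δλ = -146.116 − 150.813 = -296.929°; wrapped into (−180°, 180°]: 63.071°.
Δφ = -15.419 − 59.559 = -74.978°.
a = sin²(Δφ/2) + cos φ₁ · cos φ₂ · sin²(Δλ/2) = 0.504014.
c = 2·atan2(√a, √(1−a)) = 1.57883 rad → d = 6371·c ≈ 10058.70 km ≈ 5431.26 nmi.

5431 nmi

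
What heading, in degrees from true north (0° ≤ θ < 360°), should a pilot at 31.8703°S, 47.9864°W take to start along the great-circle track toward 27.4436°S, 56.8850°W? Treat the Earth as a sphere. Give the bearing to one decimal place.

Δλ = -56.8850 − -47.9864 = -8.8986°.
θ = atan2( sin Δλ · cos φ₂ , cos φ₁ · sin φ₂ − sin φ₁ · cos φ₂ · cos Δλ )
  = atan2(-0.13728, 0.07154) = -62.473° → normalised to [0°, 360°): 297.527°.

297.5°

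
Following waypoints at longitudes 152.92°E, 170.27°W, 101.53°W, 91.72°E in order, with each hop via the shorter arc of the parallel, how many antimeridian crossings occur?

Leg 1: +152.92° → -170.27°, shortest Δλ = 36.81° (east) — crosses 180°.
Leg 2: -170.27° → -101.53°, shortest Δλ = 68.74° (east) — does not cross 180°.
Leg 3: -101.53° → +91.72°, shortest Δλ = -166.75° (west) — crosses 180°.
Total crossings: 2.

2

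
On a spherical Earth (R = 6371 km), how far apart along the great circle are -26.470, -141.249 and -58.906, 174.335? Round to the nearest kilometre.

4960 km

Δλ = 174.335 − -141.249 = 315.584°; wrapped into (−180°, 180°]: -44.416°.
Δφ = -58.906 − -26.470 = -32.436°.
a = sin²(Δφ/2) + cos φ₁ · cos φ₂ · sin²(Δλ/2) = 0.144050.
c = 2·atan2(√a, √(1−a)) = 0.77860 rad → d = 6371·c ≈ 4960.43 km.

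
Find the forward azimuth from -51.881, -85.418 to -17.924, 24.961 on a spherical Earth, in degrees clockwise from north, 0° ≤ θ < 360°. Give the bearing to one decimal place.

Δλ = 24.961 − -85.418 = 110.379°.
θ = atan2( sin Δλ · cos φ₂ , cos φ₁ · sin φ₂ − sin φ₁ · cos φ₂ · cos Δλ )
  = atan2(0.89191, -0.45064) = 116.805° → normalised to [0°, 360°): 116.805°.

116.8°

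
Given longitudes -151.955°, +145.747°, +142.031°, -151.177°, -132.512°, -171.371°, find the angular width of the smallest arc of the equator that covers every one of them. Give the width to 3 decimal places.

Sort the longitudes: -171.371°, -151.955°, -151.177°, -132.512°, +142.031°, +145.747°.
Eastward gaps between consecutive values (wrapping around): 19.416°, 0.778°, 18.665°, 274.543°, 3.716°, 42.882°.
Largest gap = 274.543° ⇒ minimal covering band is its complement: 360° − 274.543° = 85.457°.
Band runs from +142.031° eastward to -132.512°, crossing the antimeridian.

85.457°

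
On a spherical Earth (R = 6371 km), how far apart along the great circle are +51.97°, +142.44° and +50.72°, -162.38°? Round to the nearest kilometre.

3742 km

Δλ = -162.38 − 142.44 = -304.82°; wrapped into (−180°, 180°]: 55.18°.
Δφ = 50.72 − 51.97 = -1.25°.
a = sin²(Δφ/2) + cos φ₁ · cos φ₂ · sin²(Δλ/2) = 0.083783.
c = 2·atan2(√a, √(1−a)) = 0.58731 rad → d = 6371·c ≈ 3741.76 km.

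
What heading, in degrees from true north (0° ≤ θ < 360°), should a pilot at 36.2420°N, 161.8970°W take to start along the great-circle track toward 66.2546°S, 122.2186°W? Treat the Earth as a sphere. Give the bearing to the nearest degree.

164°

Δλ = -122.2186 − -161.8970 = 39.6784°.
θ = atan2( sin Δλ · cos φ₂ , cos φ₁ · sin φ₂ − sin φ₁ · cos φ₂ · cos Δλ )
  = atan2(0.25710, -0.92147) = 164.410° → normalised to [0°, 360°): 164.410°.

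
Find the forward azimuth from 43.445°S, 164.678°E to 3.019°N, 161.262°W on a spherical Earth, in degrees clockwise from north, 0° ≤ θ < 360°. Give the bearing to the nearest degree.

Δλ = -161.262 − 164.678 = -325.940°; wrapped into (−180°, 180°]: 34.060°.
θ = atan2( sin Δλ · cos φ₂ , cos φ₁ · sin φ₂ − sin φ₁ · cos φ₂ · cos Δλ )
  = atan2(0.55928, 0.60714) = 42.651° → normalised to [0°, 360°): 42.651°.

43°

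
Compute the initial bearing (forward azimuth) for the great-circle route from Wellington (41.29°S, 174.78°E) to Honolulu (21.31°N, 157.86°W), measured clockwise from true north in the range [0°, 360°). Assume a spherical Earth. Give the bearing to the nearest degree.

28°

Δλ = -157.86 − 174.78 = -332.64°; wrapped into (−180°, 180°]: 27.36°.
θ = atan2( sin Δλ · cos φ₂ , cos φ₁ · sin φ₂ − sin φ₁ · cos φ₂ · cos Δλ )
  = atan2(0.42816, 0.81905) = 27.598° → normalised to [0°, 360°): 27.598°.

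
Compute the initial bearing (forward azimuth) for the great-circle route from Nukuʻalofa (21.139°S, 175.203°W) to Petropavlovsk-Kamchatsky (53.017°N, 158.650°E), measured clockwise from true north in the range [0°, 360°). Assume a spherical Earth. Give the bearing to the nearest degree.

344°

Δλ = 158.650 − -175.203 = 333.853°; wrapped into (−180°, 180°]: -26.147°.
θ = atan2( sin Δλ · cos φ₂ , cos φ₁ · sin φ₂ − sin φ₁ · cos φ₂ · cos Δλ )
  = atan2(-0.26510, 0.93981) = -15.753° → normalised to [0°, 360°): 344.247°.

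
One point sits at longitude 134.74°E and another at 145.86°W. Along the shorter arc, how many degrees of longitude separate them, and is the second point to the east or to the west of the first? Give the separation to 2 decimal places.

79.40° east

Raw difference: -145.86 − 134.74 = -280.6°.
Normalise into (−180°, 180°]: -280.6° + 360° = 79.4°.
Positive ⇒ the second point lies to the east; separation 79.40°.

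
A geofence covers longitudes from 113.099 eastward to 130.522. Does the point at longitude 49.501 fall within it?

Band width going east from +113.099° to +130.522°: ((130.522 − 113.099) mod 360) = 17.423°.
Offset of +49.501° east of the west edge: ((49.501 − 113.099) mod 360) = 296.402°.
296.402° > 17.423° ⇒ outside.

No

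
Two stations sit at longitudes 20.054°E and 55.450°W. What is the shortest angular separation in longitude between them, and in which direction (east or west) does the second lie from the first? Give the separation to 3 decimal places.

75.504° west

Raw difference: -55.450 − 20.054 = -75.504°.
Normalise into (−180°, 180°]: -75.504° stays -75.504°.
Negative ⇒ the second point lies to the west; separation 75.504°.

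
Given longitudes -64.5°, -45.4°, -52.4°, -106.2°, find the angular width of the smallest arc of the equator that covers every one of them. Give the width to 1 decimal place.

Sort the longitudes: -106.2°, -64.5°, -52.4°, -45.4°.
Eastward gaps between consecutive values (wrapping around): 41.7°, 12.1°, 7.0°, 299.2°.
Largest gap = 299.2° ⇒ minimal covering band is its complement: 360° − 299.2° = 60.8°.
Band runs from -106.2° eastward to -45.4°.

60.8°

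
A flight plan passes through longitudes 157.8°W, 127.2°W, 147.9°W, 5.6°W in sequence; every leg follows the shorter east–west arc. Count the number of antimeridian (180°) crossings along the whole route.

0

Leg 1: -157.8° → -127.2°, shortest Δλ = 30.6° (east) — does not cross 180°.
Leg 2: -127.2° → -147.9°, shortest Δλ = -20.7° (west) — does not cross 180°.
Leg 3: -147.9° → -5.6°, shortest Δλ = 142.3° (east) — does not cross 180°.
Total crossings: 0.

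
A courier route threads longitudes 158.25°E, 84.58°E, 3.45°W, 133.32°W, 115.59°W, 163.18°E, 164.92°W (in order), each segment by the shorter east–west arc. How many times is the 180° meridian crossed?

Leg 1: +158.25° → +84.58°, shortest Δλ = -73.67° (west) — does not cross 180°.
Leg 2: +84.58° → -3.45°, shortest Δλ = -88.03° (west) — does not cross 180°.
Leg 3: -3.45° → -133.32°, shortest Δλ = -129.87° (west) — does not cross 180°.
Leg 4: -133.32° → -115.59°, shortest Δλ = 17.73° (east) — does not cross 180°.
Leg 5: -115.59° → +163.18°, shortest Δλ = -81.23° (west) — crosses 180°.
Leg 6: +163.18° → -164.92°, shortest Δλ = 31.9° (east) — crosses 180°.
Total crossings: 2.

2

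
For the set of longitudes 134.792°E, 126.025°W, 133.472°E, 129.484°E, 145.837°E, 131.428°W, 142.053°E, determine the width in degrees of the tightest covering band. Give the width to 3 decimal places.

104.491°

Sort the longitudes: -131.428°, -126.025°, +129.484°, +133.472°, +134.792°, +142.053°, +145.837°.
Eastward gaps between consecutive values (wrapping around): 5.403°, 255.509°, 3.988°, 1.320°, 7.261°, 3.784°, 82.735°.
Largest gap = 255.509° ⇒ minimal covering band is its complement: 360° − 255.509° = 104.491°.
Band runs from +129.484° eastward to -126.025°, crossing the antimeridian.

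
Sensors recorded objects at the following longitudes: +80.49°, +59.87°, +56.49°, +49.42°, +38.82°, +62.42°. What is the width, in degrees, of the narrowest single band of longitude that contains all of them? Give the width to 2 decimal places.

41.67°

Sort the longitudes: +38.82°, +49.42°, +56.49°, +59.87°, +62.42°, +80.49°.
Eastward gaps between consecutive values (wrapping around): 10.60°, 7.07°, 3.38°, 2.55°, 18.07°, 318.33°.
Largest gap = 318.33° ⇒ minimal covering band is its complement: 360° − 318.33° = 41.67°.
Band runs from +38.82° eastward to +80.49°.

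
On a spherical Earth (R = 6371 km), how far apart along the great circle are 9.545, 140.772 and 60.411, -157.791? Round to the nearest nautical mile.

Δλ = -157.791 − 140.772 = -298.563°; wrapped into (−180°, 180°]: 61.437°.
Δφ = 60.411 − 9.545 = 50.866°.
a = sin²(Δφ/2) + cos φ₁ · cos φ₂ · sin²(Δλ/2) = 0.311493.
c = 2·atan2(√a, √(1−a)) = 1.18423 rad → d = 6371·c ≈ 7544.70 km ≈ 4073.81 nmi.

4074 nmi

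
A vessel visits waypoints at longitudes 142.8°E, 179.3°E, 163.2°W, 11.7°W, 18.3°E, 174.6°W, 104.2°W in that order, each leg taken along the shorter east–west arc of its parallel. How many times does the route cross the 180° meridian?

Leg 1: +142.8° → +179.3°, shortest Δλ = 36.5° (east) — does not cross 180°.
Leg 2: +179.3° → -163.2°, shortest Δλ = 17.5° (east) — crosses 180°.
Leg 3: -163.2° → -11.7°, shortest Δλ = 151.5° (east) — does not cross 180°.
Leg 4: -11.7° → +18.3°, shortest Δλ = 30.0° (east) — does not cross 180°.
Leg 5: +18.3° → -174.6°, shortest Δλ = 167.1° (east) — crosses 180°.
Leg 6: -174.6° → -104.2°, shortest Δλ = 70.4° (east) — does not cross 180°.
Total crossings: 2.

2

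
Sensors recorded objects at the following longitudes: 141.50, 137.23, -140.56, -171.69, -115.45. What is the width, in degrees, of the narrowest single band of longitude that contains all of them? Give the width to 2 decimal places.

107.32°

Sort the longitudes: -171.69°, -140.56°, -115.45°, +137.23°, +141.50°.
Eastward gaps between consecutive values (wrapping around): 31.13°, 25.11°, 252.68°, 4.27°, 46.81°.
Largest gap = 252.68° ⇒ minimal covering band is its complement: 360° − 252.68° = 107.32°.
Band runs from +137.23° eastward to -115.45°, crossing the antimeridian.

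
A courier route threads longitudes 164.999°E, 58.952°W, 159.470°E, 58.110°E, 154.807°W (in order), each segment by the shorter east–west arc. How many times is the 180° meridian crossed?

3

Leg 1: +164.999° → -58.952°, shortest Δλ = 136.049° (east) — crosses 180°.
Leg 2: -58.952° → +159.470°, shortest Δλ = -141.578° (west) — crosses 180°.
Leg 3: +159.470° → +58.110°, shortest Δλ = -101.36° (west) — does not cross 180°.
Leg 4: +58.110° → -154.807°, shortest Δλ = 147.083° (east) — crosses 180°.
Total crossings: 3.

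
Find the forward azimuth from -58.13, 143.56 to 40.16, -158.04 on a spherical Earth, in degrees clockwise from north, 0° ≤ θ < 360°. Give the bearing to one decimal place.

43.7°

Δλ = -158.04 − 143.56 = -301.60°; wrapped into (−180°, 180°]: 58.40°.
θ = atan2( sin Δλ · cos φ₂ , cos φ₁ · sin φ₂ − sin φ₁ · cos φ₂ · cos Δλ )
  = atan2(0.65093, 0.68060) = 43.723° → normalised to [0°, 360°): 43.723°.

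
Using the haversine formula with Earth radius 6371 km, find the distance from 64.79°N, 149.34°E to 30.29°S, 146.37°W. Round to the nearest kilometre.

Δλ = -146.37 − 149.34 = -295.71°; wrapped into (−180°, 180°]: 64.29°.
Δφ = -30.29 − 64.79 = -95.08°.
a = sin²(Δφ/2) + cos φ₁ · cos φ₂ · sin²(Δλ/2) = 0.648392.
c = 2·atan2(√a, √(1−a)) = 1.87212 rad → d = 6371·c ≈ 11927.27 km.

11927 km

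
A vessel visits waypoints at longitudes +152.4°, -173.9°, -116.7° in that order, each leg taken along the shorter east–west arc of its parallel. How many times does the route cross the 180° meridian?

Leg 1: +152.4° → -173.9°, shortest Δλ = 33.7° (east) — crosses 180°.
Leg 2: -173.9° → -116.7°, shortest Δλ = 57.2° (east) — does not cross 180°.
Total crossings: 1.

1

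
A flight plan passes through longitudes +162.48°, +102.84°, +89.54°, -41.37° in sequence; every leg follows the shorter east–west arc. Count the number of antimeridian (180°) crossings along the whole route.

Leg 1: +162.48° → +102.84°, shortest Δλ = -59.64° (west) — does not cross 180°.
Leg 2: +102.84° → +89.54°, shortest Δλ = -13.3° (west) — does not cross 180°.
Leg 3: +89.54° → -41.37°, shortest Δλ = -130.91° (west) — does not cross 180°.
Total crossings: 0.

0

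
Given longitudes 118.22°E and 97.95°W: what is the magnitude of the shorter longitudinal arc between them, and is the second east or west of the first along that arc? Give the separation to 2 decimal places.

143.83° east

Raw difference: -97.95 − 118.22 = -216.17°.
Normalise into (−180°, 180°]: -216.17° + 360° = 143.83°.
Positive ⇒ the second point lies to the east; separation 143.83°.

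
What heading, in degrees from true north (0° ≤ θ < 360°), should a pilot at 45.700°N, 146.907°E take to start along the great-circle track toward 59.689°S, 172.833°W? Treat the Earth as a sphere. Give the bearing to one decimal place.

Δλ = -172.833 − 146.907 = -319.740°; wrapped into (−180°, 180°]: 40.260°.
θ = atan2( sin Δλ · cos φ₂ , cos φ₁ · sin φ₂ − sin φ₁ · cos φ₂ · cos Δλ )
  = atan2(0.32616, -0.87858) = 159.633° → normalised to [0°, 360°): 159.633°.

159.6°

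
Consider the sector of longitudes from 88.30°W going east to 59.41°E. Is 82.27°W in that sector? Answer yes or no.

Yes

Band width going east from -88.30° to +59.41°: ((59.41 − -88.30) mod 360) = 147.71°.
Offset of -82.27° east of the west edge: ((-82.27 − -88.30) mod 360) = 6.03°.
6.03° ≤ 147.71° ⇒ inside.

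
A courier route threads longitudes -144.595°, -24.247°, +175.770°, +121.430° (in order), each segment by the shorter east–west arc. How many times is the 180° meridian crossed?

1

Leg 1: -144.595° → -24.247°, shortest Δλ = 120.348° (east) — does not cross 180°.
Leg 2: -24.247° → +175.770°, shortest Δλ = -159.983° (west) — crosses 180°.
Leg 3: +175.770° → +121.430°, shortest Δλ = -54.34° (west) — does not cross 180°.
Total crossings: 1.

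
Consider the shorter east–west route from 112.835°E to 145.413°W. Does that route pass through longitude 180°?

Naïve |-145.413 − 112.835| = 258.248° > 180°, so the shorter arc goes the other way round — across 180°.
Signed shortest Δλ = ((-145.413 − 112.835 + 180) mod 360) − 180 = 101.752°.
Going east by 101.752° from +112.835° passes through 180° before reaching -145.413°.

Yes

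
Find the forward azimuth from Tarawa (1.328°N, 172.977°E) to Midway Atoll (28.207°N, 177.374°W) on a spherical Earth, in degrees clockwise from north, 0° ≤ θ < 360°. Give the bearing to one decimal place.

18.1°

Δλ = -177.374 − 172.977 = -350.351°; wrapped into (−180°, 180°]: 9.649°.
θ = atan2( sin Δλ · cos φ₂ , cos φ₁ · sin φ₂ − sin φ₁ · cos φ₂ · cos Δλ )
  = atan2(0.14771, 0.45240) = 18.082° → normalised to [0°, 360°): 18.082°.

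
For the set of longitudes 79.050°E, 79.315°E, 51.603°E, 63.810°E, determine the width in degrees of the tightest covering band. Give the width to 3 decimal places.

27.712°

Sort the longitudes: +51.603°, +63.810°, +79.050°, +79.315°.
Eastward gaps between consecutive values (wrapping around): 12.207°, 15.240°, 0.265°, 332.288°.
Largest gap = 332.288° ⇒ minimal covering band is its complement: 360° − 332.288° = 27.712°.
Band runs from +51.603° eastward to +79.315°.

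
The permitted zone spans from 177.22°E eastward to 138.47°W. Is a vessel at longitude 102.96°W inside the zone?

Band width going east from +177.22° to -138.47°: ((-138.47 − 177.22) mod 360) = 44.31°.
Offset of -102.96° east of the west edge: ((-102.96 − 177.22) mod 360) = 79.82°.
79.82° > 44.31° ⇒ outside.

No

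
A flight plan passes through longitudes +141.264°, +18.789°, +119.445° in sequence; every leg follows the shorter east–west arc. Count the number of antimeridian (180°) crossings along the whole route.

0

Leg 1: +141.264° → +18.789°, shortest Δλ = -122.475° (west) — does not cross 180°.
Leg 2: +18.789° → +119.445°, shortest Δλ = 100.656° (east) — does not cross 180°.
Total crossings: 0.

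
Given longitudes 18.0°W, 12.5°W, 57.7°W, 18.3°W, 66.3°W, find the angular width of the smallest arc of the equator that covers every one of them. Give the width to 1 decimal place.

Sort the longitudes: -66.3°, -57.7°, -18.3°, -18.0°, -12.5°.
Eastward gaps between consecutive values (wrapping around): 8.6°, 39.4°, 0.3°, 5.5°, 306.2°.
Largest gap = 306.2° ⇒ minimal covering band is its complement: 360° − 306.2° = 53.8°.
Band runs from -66.3° eastward to -12.5°.

53.8°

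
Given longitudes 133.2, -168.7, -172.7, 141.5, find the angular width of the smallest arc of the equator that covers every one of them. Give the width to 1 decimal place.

Sort the longitudes: -172.7°, -168.7°, +133.2°, +141.5°.
Eastward gaps between consecutive values (wrapping around): 4.0°, 301.9°, 8.3°, 45.8°.
Largest gap = 301.9° ⇒ minimal covering band is its complement: 360° − 301.9° = 58.1°.
Band runs from +133.2° eastward to -168.7°, crossing the antimeridian.

58.1°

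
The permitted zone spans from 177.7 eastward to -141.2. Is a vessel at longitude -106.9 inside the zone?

Band width going east from +177.7° to -141.2°: ((-141.2 − 177.7) mod 360) = 41.1°.
Offset of -106.9° east of the west edge: ((-106.9 − 177.7) mod 360) = 75.4°.
75.4° > 41.1° ⇒ outside.

No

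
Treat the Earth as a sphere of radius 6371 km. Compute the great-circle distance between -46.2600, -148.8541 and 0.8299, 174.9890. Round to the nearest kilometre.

6315 km

Δλ = 174.9890 − -148.8541 = 323.8431°; wrapped into (−180°, 180°]: -36.1569°.
Δφ = 0.8299 − -46.2600 = 47.0899°.
a = sin²(Δφ/2) + cos φ₁ · cos φ₂ · sin²(Δλ/2) = 0.226147.
c = 2·atan2(√a, √(1−a)) = 0.99118 rad → d = 6371·c ≈ 6314.79 km.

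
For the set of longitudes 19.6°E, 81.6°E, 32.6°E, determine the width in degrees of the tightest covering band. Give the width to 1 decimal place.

62.0°

Sort the longitudes: +19.6°, +32.6°, +81.6°.
Eastward gaps between consecutive values (wrapping around): 13.0°, 49.0°, 298.0°.
Largest gap = 298.0° ⇒ minimal covering band is its complement: 360° − 298.0° = 62.0°.
Band runs from +19.6° eastward to +81.6°.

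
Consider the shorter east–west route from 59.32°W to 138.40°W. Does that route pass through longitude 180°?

Signed shortest Δλ = ((-138.40 − -59.32 + 180) mod 360) − 180 = -79.08°.
Going west by 79.08° from -59.32° reaches -138.40° without touching 180°.

No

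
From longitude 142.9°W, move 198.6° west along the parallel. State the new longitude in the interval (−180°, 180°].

18.5°E

Start at -142.9°; shift −198.6° → -341.5°.
-341.5° lies outside (−180°, 180°]; add 360° → +18.5°.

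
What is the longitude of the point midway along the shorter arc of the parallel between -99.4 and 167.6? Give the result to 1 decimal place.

-145.9°

Signed shortest Δλ from -99.4° to +167.6° is -93.0°.
Midpoint longitude = -99.4° + (-93.0°)/2 = -99.4° − 46.5° = -145.9°.
(The naïve average (-99.4 + +167.6)/2 = 34.1° is on the wrong side of the globe.)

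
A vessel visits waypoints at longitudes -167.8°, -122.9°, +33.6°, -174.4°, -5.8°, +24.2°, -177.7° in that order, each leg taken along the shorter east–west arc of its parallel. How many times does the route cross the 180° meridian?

2

Leg 1: -167.8° → -122.9°, shortest Δλ = 44.9° (east) — does not cross 180°.
Leg 2: -122.9° → +33.6°, shortest Δλ = 156.5° (east) — does not cross 180°.
Leg 3: +33.6° → -174.4°, shortest Δλ = 152.0° (east) — crosses 180°.
Leg 4: -174.4° → -5.8°, shortest Δλ = 168.6° (east) — does not cross 180°.
Leg 5: -5.8° → +24.2°, shortest Δλ = 30.0° (east) — does not cross 180°.
Leg 6: +24.2° → -177.7°, shortest Δλ = 158.1° (east) — crosses 180°.
Total crossings: 2.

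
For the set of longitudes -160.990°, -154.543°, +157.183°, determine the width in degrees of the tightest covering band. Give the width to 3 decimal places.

48.274°

Sort the longitudes: -160.990°, -154.543°, +157.183°.
Eastward gaps between consecutive values (wrapping around): 6.447°, 311.726°, 41.827°.
Largest gap = 311.726° ⇒ minimal covering band is its complement: 360° − 311.726° = 48.274°.
Band runs from +157.183° eastward to -154.543°, crossing the antimeridian.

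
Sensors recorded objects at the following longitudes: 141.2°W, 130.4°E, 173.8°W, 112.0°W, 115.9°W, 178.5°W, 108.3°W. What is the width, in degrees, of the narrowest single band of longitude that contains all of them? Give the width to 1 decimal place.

121.3°

Sort the longitudes: -178.5°, -173.8°, -141.2°, -115.9°, -112.0°, -108.3°, +130.4°.
Eastward gaps between consecutive values (wrapping around): 4.7°, 32.6°, 25.3°, 3.9°, 3.7°, 238.7°, 51.1°.
Largest gap = 238.7° ⇒ minimal covering band is its complement: 360° − 238.7° = 121.3°.
Band runs from +130.4° eastward to -108.3°, crossing the antimeridian.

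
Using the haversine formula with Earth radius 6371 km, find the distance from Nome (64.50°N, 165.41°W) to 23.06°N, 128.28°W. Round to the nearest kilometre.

5336 km

Δλ = -128.28 − -165.41 = 37.13°.
Δφ = 23.06 − 64.50 = -41.44°.
a = sin²(Δφ/2) + cos φ₁ · cos φ₂ · sin²(Δλ/2) = 0.165328.
c = 2·atan2(√a, √(1−a)) = 0.83747 rad → d = 6371·c ≈ 5335.52 km.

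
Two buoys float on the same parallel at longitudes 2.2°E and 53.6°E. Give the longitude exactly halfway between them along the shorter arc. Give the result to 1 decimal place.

Signed shortest Δλ from +2.2° to +53.6° is +51.4°.
Midpoint longitude = +2.2° + (+51.4°)/2 = +2.2° + 25.7° = +27.9°.

27.9°E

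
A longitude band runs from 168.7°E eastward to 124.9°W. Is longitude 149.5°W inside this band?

Yes

Band width going east from +168.7° to -124.9°: ((-124.9 − 168.7) mod 360) = 66.4°.
Offset of -149.5° east of the west edge: ((-149.5 − 168.7) mod 360) = 41.8°.
41.8° ≤ 66.4° ⇒ inside.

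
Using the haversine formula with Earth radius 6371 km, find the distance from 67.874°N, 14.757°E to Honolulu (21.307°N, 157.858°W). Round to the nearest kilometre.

10080 km

Δλ = -157.858 − 14.757 = -172.615°.
Δφ = 21.307 − 67.874 = -46.567°.
a = sin²(Δφ/2) + cos φ₁ · cos φ₂ · sin²(Δλ/2) = 0.505691.
c = 2·atan2(√a, √(1−a)) = 1.58218 rad → d = 6371·c ≈ 10080.07 km.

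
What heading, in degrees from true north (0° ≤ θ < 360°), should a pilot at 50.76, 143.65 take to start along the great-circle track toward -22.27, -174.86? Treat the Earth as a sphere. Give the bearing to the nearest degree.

142°

Δλ = -174.86 − 143.65 = -318.51°; wrapped into (−180°, 180°]: 41.49°.
θ = atan2( sin Δλ · cos φ₂ , cos φ₁ · sin φ₂ − sin φ₁ · cos φ₂ · cos Δλ )
  = atan2(0.61307, -0.77661) = 141.712° → normalised to [0°, 360°): 141.712°.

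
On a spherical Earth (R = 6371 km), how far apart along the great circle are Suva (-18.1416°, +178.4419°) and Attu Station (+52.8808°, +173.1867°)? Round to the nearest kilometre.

Δλ = 173.1867 − 178.4419 = -5.2552°.
Δφ = 52.8808 − -18.1416 = 71.0224°.
a = sin²(Δφ/2) + cos φ₁ · cos φ₂ · sin²(Δλ/2) = 0.338606.
c = 2·atan2(√a, √(1−a)) = 1.24212 rad → d = 6371·c ≈ 7913.56 km.

7914 km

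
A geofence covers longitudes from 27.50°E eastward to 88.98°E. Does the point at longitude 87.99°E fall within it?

Yes

Band width going east from +27.50° to +88.98°: ((88.98 − 27.50) mod 360) = 61.48°.
Offset of +87.99° east of the west edge: ((87.99 − 27.50) mod 360) = 60.49°.
60.49° ≤ 61.48° ⇒ inside.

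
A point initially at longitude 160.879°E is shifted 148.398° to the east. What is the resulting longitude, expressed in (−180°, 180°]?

Start at +160.879°; shift +148.398° → +309.277°.
+309.277° lies outside (−180°, 180°]; subtract 360° → -50.723°.

50.723°W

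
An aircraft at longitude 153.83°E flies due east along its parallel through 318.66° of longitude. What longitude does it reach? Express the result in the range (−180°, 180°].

112.49°E

Start at +153.83°; shift +318.66° → +472.49°.
+472.49° lies outside (−180°, 180°]; subtract 360° → +112.49°.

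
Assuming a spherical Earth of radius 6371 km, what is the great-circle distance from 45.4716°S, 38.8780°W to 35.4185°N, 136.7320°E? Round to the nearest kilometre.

18838 km

Δλ = 136.7320 − -38.8780 = 175.6100°.
Δφ = 35.4185 − -45.4716 = 80.8901°.
a = sin²(Δφ/2) + cos φ₁ · cos φ₂ · sin²(Δλ/2) = 0.991485.
c = 2·atan2(√a, √(1−a)) = 2.95677 rad → d = 6371·c ≈ 18837.61 km.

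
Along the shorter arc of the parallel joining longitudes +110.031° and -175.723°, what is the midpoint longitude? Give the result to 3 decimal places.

Signed shortest Δλ from +110.031° to -175.723° is +74.246°.
Midpoint longitude = +110.031° + (+74.246°)/2 = +110.031° + 37.123° = +147.154°.
(The naïve average (+110.031 + -175.723)/2 = -32.846° is on the wrong side of the globe.)

+147.154°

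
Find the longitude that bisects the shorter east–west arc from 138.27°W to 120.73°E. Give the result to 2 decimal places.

Signed shortest Δλ from -138.27° to +120.73° is -101.00°.
Midpoint longitude = -138.27° + (-101.00°)/2 = -138.27° − 50.50° = -188.77°.
Normalise into (−180°, 180°]: +171.23°.
(The naïve average (-138.27 + +120.73)/2 = -8.77° is on the wrong side of the globe.)

171.23°E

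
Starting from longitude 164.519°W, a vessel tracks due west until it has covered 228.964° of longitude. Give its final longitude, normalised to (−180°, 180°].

33.483°W

Start at -164.519°; shift −228.964° → -393.483°.
-393.483° lies outside (−180°, 180°]; add 360° → -33.483°.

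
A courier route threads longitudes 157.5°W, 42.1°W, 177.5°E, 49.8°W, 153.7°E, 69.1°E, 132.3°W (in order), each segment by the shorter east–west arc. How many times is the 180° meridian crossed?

Leg 1: -157.5° → -42.1°, shortest Δλ = 115.4° (east) — does not cross 180°.
Leg 2: -42.1° → +177.5°, shortest Δλ = -140.4° (west) — crosses 180°.
Leg 3: +177.5° → -49.8°, shortest Δλ = 132.7° (east) — crosses 180°.
Leg 4: -49.8° → +153.7°, shortest Δλ = -156.5° (west) — crosses 180°.
Leg 5: +153.7° → +69.1°, shortest Δλ = -84.6° (west) — does not cross 180°.
Leg 6: +69.1° → -132.3°, shortest Δλ = 158.6° (east) — crosses 180°.
Total crossings: 4.

4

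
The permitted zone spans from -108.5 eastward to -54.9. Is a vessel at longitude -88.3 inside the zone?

Band width going east from -108.5° to -54.9°: ((-54.9 − -108.5) mod 360) = 53.6°.
Offset of -88.3° east of the west edge: ((-88.3 − -108.5) mod 360) = 20.2°.
20.2° ≤ 53.6° ⇒ inside.

Yes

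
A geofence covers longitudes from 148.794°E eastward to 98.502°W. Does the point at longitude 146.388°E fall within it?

Band width going east from +148.794° to -98.502°: ((-98.502 − 148.794) mod 360) = 112.704°.
Offset of +146.388° east of the west edge: ((146.388 − 148.794) mod 360) = 357.594°.
357.594° > 112.704° ⇒ outside.

No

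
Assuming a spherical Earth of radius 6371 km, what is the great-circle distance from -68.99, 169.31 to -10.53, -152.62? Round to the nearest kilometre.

7047 km

Δλ = -152.62 − 169.31 = -321.93°; wrapped into (−180°, 180°]: 38.07°.
Δφ = -10.53 − -68.99 = 58.46°.
a = sin²(Δφ/2) + cos φ₁ · cos φ₂ · sin²(Δλ/2) = 0.275948.
c = 2·atan2(√a, √(1−a)) = 1.10615 rad → d = 6371·c ≈ 7047.30 km.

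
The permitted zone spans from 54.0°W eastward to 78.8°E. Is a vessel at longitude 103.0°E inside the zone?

Band width going east from -54.0° to +78.8°: ((78.8 − -54.0) mod 360) = 132.8°.
Offset of +103.0° east of the west edge: ((103.0 − -54.0) mod 360) = 157.0°.
157.0° > 132.8° ⇒ outside.

No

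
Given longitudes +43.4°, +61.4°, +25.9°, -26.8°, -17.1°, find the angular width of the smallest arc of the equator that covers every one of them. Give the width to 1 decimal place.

88.2°

Sort the longitudes: -26.8°, -17.1°, +25.9°, +43.4°, +61.4°.
Eastward gaps between consecutive values (wrapping around): 9.7°, 43.0°, 17.5°, 18.0°, 271.8°.
Largest gap = 271.8° ⇒ minimal covering band is its complement: 360° − 271.8° = 88.2°.
Band runs from -26.8° eastward to +61.4°.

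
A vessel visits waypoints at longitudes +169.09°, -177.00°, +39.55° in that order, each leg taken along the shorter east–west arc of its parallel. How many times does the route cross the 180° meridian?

Leg 1: +169.09° → -177.00°, shortest Δλ = 13.91° (east) — crosses 180°.
Leg 2: -177.00° → +39.55°, shortest Δλ = -143.45° (west) — crosses 180°.
Total crossings: 2.

2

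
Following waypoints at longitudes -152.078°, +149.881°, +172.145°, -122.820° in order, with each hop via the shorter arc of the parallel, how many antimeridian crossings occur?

2

Leg 1: -152.078° → +149.881°, shortest Δλ = -58.041° (west) — crosses 180°.
Leg 2: +149.881° → +172.145°, shortest Δλ = 22.264° (east) — does not cross 180°.
Leg 3: +172.145° → -122.820°, shortest Δλ = 65.035° (east) — crosses 180°.
Total crossings: 2.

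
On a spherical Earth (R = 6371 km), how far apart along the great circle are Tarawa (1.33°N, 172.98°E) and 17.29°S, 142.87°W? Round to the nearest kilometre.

Δλ = -142.87 − 172.98 = -315.85°; wrapped into (−180°, 180°]: 44.15°.
Δφ = -17.29 − 1.33 = -18.62°.
a = sin²(Δφ/2) + cos φ₁ · cos φ₂ · sin²(Δλ/2) = 0.160994.
c = 2·atan2(√a, √(1−a)) = 0.82574 rad → d = 6371·c ≈ 5260.79 km.

5261 km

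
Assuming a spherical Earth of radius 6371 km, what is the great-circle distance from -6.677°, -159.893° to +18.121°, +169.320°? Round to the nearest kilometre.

Δλ = 169.320 − -159.893 = 329.213°; wrapped into (−180°, 180°]: -30.787°.
Δφ = 18.121 − -6.677 = 24.798°.
a = sin²(Δφ/2) + cos φ₁ · cos φ₂ · sin²(Δλ/2) = 0.112617.
c = 2·atan2(√a, √(1−a)) = 0.68445 rad → d = 6371·c ≈ 4360.64 km.

4361 km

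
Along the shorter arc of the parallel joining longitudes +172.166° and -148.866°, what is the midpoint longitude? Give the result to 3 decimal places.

-168.350°

Signed shortest Δλ from +172.166° to -148.866° is +38.968°.
Midpoint longitude = +172.166° + (+38.968°)/2 = +172.166° + 19.484° = +191.650°.
Normalise into (−180°, 180°]: -168.350°.
(The naïve average (+172.166 + -148.866)/2 = 11.65° is on the wrong side of the globe.)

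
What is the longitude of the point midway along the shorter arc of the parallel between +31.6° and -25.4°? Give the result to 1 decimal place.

+3.1°

Signed shortest Δλ from +31.6° to -25.4° is -57.0°.
Midpoint longitude = +31.6° + (-57.0°)/2 = +31.6° − 28.5° = +3.1°.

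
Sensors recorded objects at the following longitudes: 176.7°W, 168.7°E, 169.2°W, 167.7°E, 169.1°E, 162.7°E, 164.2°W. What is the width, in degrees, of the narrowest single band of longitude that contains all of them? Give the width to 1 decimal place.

Sort the longitudes: -176.7°, -169.2°, -164.2°, +162.7°, +167.7°, +168.7°, +169.1°.
Eastward gaps between consecutive values (wrapping around): 7.5°, 5.0°, 326.9°, 5.0°, 1.0°, 0.4°, 14.2°.
Largest gap = 326.9° ⇒ minimal covering band is its complement: 360° − 326.9° = 33.1°.
Band runs from +162.7° eastward to -164.2°, crossing the antimeridian.

33.1°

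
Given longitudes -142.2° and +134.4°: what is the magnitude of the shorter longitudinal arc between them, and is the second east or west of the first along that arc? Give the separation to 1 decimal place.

83.4° west

Raw difference: 134.4 − -142.2 = 276.6°.
Normalise into (−180°, 180°]: 276.6° − 360° = -83.4°.
Negative ⇒ the second point lies to the west; separation 83.4°.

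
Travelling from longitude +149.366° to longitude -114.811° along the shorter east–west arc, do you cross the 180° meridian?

Yes

Naïve |-114.811 − 149.366| = 264.177° > 180°, so the shorter arc goes the other way round — across 180°.
Signed shortest Δλ = ((-114.811 − 149.366 + 180) mod 360) − 180 = 95.823°.
Going east by 95.823° from +149.366° passes through 180° before reaching -114.811°.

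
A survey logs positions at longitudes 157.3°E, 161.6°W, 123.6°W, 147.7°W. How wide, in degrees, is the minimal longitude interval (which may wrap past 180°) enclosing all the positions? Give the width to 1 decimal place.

Sort the longitudes: -161.6°, -147.7°, -123.6°, +157.3°.
Eastward gaps between consecutive values (wrapping around): 13.9°, 24.1°, 280.9°, 41.1°.
Largest gap = 280.9° ⇒ minimal covering band is its complement: 360° − 280.9° = 79.1°.
Band runs from +157.3° eastward to -123.6°, crossing the antimeridian.

79.1°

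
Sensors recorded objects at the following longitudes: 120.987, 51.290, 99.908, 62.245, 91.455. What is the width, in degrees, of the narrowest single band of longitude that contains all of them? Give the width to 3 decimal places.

69.697°

Sort the longitudes: +51.290°, +62.245°, +91.455°, +99.908°, +120.987°.
Eastward gaps between consecutive values (wrapping around): 10.955°, 29.210°, 8.453°, 21.079°, 290.303°.
Largest gap = 290.303° ⇒ minimal covering band is its complement: 360° − 290.303° = 69.697°.
Band runs from +51.290° eastward to +120.987°.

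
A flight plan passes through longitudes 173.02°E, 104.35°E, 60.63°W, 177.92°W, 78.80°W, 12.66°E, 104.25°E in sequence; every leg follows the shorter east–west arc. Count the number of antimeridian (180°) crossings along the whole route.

0

Leg 1: +173.02° → +104.35°, shortest Δλ = -68.67° (west) — does not cross 180°.
Leg 2: +104.35° → -60.63°, shortest Δλ = -164.98° (west) — does not cross 180°.
Leg 3: -60.63° → -177.92°, shortest Δλ = -117.29° (west) — does not cross 180°.
Leg 4: -177.92° → -78.80°, shortest Δλ = 99.12° (east) — does not cross 180°.
Leg 5: -78.80° → +12.66°, shortest Δλ = 91.46° (east) — does not cross 180°.
Leg 6: +12.66° → +104.25°, shortest Δλ = 91.59° (east) — does not cross 180°.
Total crossings: 0.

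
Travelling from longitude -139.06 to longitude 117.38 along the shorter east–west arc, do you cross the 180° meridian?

Naïve |117.38 − -139.06| = 256.44° > 180°, so the shorter arc goes the other way round — across 180°.
Signed shortest Δλ = ((117.38 − -139.06 + 180) mod 360) − 180 = -103.56°.
Going west by 103.56° from -139.06° passes through 180° before reaching +117.38°.

Yes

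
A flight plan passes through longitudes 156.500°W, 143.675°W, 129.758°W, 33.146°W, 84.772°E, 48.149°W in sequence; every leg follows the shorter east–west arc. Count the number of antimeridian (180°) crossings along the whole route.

0

Leg 1: -156.500° → -143.675°, shortest Δλ = 12.825° (east) — does not cross 180°.
Leg 2: -143.675° → -129.758°, shortest Δλ = 13.917° (east) — does not cross 180°.
Leg 3: -129.758° → -33.146°, shortest Δλ = 96.612° (east) — does not cross 180°.
Leg 4: -33.146° → +84.772°, shortest Δλ = 117.918° (east) — does not cross 180°.
Leg 5: +84.772° → -48.149°, shortest Δλ = -132.921° (west) — does not cross 180°.
Total crossings: 0.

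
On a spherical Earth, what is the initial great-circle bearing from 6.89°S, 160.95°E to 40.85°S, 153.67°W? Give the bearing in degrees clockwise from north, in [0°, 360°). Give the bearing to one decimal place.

Δλ = -153.67 − 160.95 = -314.62°; wrapped into (−180°, 180°]: 45.38°.
θ = atan2( sin Δλ · cos φ₂ , cos φ₁ · sin φ₂ − sin φ₁ · cos φ₂ · cos Δλ )
  = atan2(0.53841, -0.58562) = 137.405° → normalised to [0°, 360°): 137.405°.

137.4°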